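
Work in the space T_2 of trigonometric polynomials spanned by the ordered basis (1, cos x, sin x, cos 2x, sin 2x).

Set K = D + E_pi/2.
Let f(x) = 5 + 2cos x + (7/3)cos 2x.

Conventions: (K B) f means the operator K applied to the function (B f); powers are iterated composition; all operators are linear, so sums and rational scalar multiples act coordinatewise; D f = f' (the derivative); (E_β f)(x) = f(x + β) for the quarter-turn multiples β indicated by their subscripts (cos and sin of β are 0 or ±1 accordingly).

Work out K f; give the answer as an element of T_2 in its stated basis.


D f = -2sin x - (14/3)sin 2x
E_pi/2 f = 5 - 2sin x - (7/3)cos 2x
(D + E_pi/2) f = 5 - 4sin x - (7/3)cos 2x - (14/3)sin 2x

the result is g(x) = 5 - 4sin x - (7/3)cos 2x - (14/3)sin 2x


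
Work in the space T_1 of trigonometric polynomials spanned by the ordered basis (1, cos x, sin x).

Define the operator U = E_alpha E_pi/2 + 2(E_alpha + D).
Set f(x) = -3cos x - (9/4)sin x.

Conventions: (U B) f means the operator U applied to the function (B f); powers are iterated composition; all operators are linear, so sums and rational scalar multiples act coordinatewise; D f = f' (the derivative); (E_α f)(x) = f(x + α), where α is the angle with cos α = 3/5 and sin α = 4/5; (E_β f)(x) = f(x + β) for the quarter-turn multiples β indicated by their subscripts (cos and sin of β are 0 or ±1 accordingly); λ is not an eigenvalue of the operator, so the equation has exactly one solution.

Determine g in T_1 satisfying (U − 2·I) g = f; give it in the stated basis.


the result is g(x) = (285/404)cos x - (45/101)sin x

write g with unknown coordinates in the stated basis and equate coefficients in (U − 2·I) g = f
solving from the highest basis element down gives g = (285/404)cos x - (45/101)sin x
check: U g = -(321/202)cos x - (1269/404)sin x
so U g − 2·g = -3cos x - (9/4)sin x = f ✓


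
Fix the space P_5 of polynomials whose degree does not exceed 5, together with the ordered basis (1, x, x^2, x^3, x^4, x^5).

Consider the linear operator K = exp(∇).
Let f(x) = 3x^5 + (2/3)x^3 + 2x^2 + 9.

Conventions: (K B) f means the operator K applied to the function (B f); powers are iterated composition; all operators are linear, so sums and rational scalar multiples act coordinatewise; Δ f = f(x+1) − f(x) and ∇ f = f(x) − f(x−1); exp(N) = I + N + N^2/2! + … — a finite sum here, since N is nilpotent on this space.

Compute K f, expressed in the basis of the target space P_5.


order-1 term: 15x^4 - 30x^3 + 32x^2 - 13x + 5/3
order-2 term: 30x^3 - 90x^2 + 107x - 45
order-3 term: 30x^2 - 90x + 227/3
order-4 term: 15x - 30
order-5 term: 3
the series for exp(∇) f terminates at order 5
exp(∇) f = 3x^5 + 15x^4 + (2/3)x^3 - 26x^2 + 19x + 43/3

the image equals g(x) = 3x^5 + 15x^4 + (2/3)x^3 - 26x^2 + 19x + 43/3


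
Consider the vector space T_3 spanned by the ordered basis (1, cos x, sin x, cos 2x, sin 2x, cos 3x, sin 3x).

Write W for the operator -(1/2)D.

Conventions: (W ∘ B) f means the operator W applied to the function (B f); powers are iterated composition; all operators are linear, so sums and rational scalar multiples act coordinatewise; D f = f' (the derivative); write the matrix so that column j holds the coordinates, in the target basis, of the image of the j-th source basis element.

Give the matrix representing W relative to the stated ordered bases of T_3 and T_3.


image of 1: 0
image of cos x: (1/2)sin x
image of sin x: -(1/2)cos x
image of cos 2x: sin 2x
image of sin 2x: -cos 2x
image of cos 3x: (3/2)sin 3x
image of sin 3x: -(3/2)cos 3x
each image's coordinates form column j of the matrix

the matrix is [[0, 0, 0, 0, 0, 0, 0]; [0, 0, -1/2, 0, 0, 0, 0]; [0, 1/2, 0, 0, 0, 0, 0]; [0, 0, 0, 0, -1, 0, 0]; [0, 0, 0, 1, 0, 0, 0]; [0, 0, 0, 0, 0, 0, -3/2]; [0, 0, 0, 0, 0, 3/2, 0]] (rows listed top to bottom)


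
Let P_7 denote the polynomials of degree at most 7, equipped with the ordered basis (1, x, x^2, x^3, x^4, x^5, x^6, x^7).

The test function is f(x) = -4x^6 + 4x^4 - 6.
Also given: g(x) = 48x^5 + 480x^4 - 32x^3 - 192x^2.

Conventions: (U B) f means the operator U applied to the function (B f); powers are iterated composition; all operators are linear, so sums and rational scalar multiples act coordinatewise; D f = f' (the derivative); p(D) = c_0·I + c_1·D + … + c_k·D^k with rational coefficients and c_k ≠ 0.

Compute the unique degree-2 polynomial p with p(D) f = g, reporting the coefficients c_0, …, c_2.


D^0 f = -4x^6 + 4x^4 - 6
D^1 f = -24x^5 + 16x^3
D^2 f = -120x^4 + 48x^2
matching coefficients of g against c_0 f + c_1 Df + … from the top degree down determines the c_i
solution: c_0 = 0, c_1 = -2, c_2 = -4

c_0 = 0, c_1 = -2, c_2 = -4


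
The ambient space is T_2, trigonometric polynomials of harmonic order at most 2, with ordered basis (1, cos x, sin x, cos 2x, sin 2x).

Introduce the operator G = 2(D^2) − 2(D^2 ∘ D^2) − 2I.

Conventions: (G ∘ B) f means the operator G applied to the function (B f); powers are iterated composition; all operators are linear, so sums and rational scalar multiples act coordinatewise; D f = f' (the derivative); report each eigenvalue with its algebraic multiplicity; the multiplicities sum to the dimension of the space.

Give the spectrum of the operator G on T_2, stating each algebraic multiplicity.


image of 1: -2
image of cos x: -6cos x
image of sin x: -6sin x
image of cos 2x: -42cos 2x
image of sin 2x: -42sin 2x
the matrix is diagonal; its diagonal is (-2, -6, -6, -42, -42)
for a triangular matrix the eigenvalues are the diagonal entries, with algebraic multiplicity their repetition count

λ = -42 (multiplicity 2), λ = -6 (multiplicity 2), λ = -2 (multiplicity 1)


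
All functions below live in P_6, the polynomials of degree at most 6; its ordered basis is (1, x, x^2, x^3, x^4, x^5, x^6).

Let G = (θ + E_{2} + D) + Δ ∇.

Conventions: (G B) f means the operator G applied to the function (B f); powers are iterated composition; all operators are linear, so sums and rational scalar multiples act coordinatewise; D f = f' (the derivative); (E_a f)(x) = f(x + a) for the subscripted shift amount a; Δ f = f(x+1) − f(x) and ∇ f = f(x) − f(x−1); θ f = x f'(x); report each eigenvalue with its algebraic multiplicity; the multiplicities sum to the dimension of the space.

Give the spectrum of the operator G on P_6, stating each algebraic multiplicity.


image of 1: 1
image of x: 2x + 3
image of x^2: 3x^2 + 6x + 6
image of x^3: 4x^3 + 9x^2 + 18x + 8
image of x^4: 5x^4 + 12x^3 + 36x^2 + 32x + 18
image of x^5: 6x^5 + 15x^4 + 60x^3 + 80x^2 + 90x + 32
image of x^6: 7x^6 + 18x^5 + 90x^4 + 160x^3 + 270x^2 + 192x + 66
the matrix is upper triangular; its diagonal is (1, 2, 3, 4, 5, 6, 7)
for a triangular matrix the eigenvalues are the diagonal entries, with algebraic multiplicity their repetition count

λ = 1 (multiplicity 1), λ = 2 (multiplicity 1), λ = 3 (multiplicity 1), λ = 4 (multiplicity 1), λ = 5 (multiplicity 1), λ = 6 (multiplicity 1), λ = 7 (multiplicity 1)


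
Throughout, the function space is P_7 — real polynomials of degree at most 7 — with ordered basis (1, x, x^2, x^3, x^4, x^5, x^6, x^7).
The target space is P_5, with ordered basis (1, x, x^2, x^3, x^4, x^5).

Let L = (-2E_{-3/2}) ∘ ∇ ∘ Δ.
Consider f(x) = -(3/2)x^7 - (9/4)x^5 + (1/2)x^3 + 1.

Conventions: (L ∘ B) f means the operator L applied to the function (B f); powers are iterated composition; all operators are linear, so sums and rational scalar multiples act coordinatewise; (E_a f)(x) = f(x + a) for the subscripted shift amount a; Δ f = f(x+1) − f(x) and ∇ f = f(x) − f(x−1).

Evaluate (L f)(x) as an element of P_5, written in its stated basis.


Δ f = -(21/2)x^6 - (63/2)x^5 - (255/4)x^4 - 75x^3 - (105/2)x^2 - (81/4)x - 13/4
∇ Δ f = -63x^5 - 150x^3 - (81/2)x
E_{-3/2} (∇ ∘ Δ) f = -63x^5 + (945/2)x^4 - (3135/2)x^3 + (11205/4)x^2 - (42363/16)x + 33453/32
(-2E_{-3/2}) (∇ ∘ Δ) f = 126x^5 - 945x^4 + 3135x^3 - (11205/2)x^2 + (42363/8)x - 33453/16

the result is g(x) = 126x^5 - 945x^4 + 3135x^3 - (11205/2)x^2 + (42363/8)x - 33453/16


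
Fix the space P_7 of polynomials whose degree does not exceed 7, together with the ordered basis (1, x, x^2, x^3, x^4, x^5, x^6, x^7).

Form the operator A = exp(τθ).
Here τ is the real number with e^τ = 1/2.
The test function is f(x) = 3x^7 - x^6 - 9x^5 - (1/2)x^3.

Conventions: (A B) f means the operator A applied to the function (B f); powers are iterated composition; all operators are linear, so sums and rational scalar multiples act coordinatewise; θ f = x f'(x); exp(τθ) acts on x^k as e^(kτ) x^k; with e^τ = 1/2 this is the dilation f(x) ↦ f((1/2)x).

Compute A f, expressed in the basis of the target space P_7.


exp(τθ) x^k = e^(kτ) x^k; with e^τ = 1/2 this sends x^k to (1/2)^k x^k
x^3 ↦ 1/8 x^3
x^5 ↦ 1/32 x^5
x^6 ↦ 1/64 x^6
x^7 ↦ 1/128 x^7
applying this coordinatewise to f: exp(τθ) f = (3/128)x^7 - (1/64)x^6 - (9/32)x^5 - (1/16)x^3

the image equals g(x) = (3/128)x^7 - (1/64)x^6 - (9/32)x^5 - (1/16)x^3


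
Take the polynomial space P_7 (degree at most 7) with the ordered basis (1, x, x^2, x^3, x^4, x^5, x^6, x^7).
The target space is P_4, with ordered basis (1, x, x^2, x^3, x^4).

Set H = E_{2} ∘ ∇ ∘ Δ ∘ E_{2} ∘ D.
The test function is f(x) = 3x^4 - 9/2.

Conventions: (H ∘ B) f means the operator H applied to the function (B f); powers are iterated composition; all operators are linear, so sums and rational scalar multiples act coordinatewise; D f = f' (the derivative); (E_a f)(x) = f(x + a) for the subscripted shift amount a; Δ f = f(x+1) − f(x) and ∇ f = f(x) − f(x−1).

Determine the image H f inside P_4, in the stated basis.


the image equals g(x) = 72x + 288

D f = 12x^3
E_{2} D f = 12x^3 + 72x^2 + 144x + 96
Δ E_{2} D f = 36x^2 + 180x + 228
∇ (Δ ∘ E_{2} ∘ D) f = 72x + 144
E_{2} ∇ (Δ ∘ E_{2} ∘ D) f = 72x + 288


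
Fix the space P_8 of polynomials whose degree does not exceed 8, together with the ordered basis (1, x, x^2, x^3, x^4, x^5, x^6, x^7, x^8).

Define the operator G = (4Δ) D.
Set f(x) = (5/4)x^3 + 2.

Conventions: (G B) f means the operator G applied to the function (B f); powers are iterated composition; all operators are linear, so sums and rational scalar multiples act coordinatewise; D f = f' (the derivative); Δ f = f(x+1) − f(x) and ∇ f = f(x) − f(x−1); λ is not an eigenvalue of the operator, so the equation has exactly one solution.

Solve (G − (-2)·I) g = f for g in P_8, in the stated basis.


write g with unknown coordinates in the stated basis and equate coefficients in (G − (-2)·I) g = f
solving from the highest basis element down gives g = (5/8)x^3 - (15/2)x - 11/4
check: G g = 15x + 15/2
so G g − (-2)·g = (5/4)x^3 + 2 = f ✓

g(x) = (5/8)x^3 - (15/2)x - 11/4


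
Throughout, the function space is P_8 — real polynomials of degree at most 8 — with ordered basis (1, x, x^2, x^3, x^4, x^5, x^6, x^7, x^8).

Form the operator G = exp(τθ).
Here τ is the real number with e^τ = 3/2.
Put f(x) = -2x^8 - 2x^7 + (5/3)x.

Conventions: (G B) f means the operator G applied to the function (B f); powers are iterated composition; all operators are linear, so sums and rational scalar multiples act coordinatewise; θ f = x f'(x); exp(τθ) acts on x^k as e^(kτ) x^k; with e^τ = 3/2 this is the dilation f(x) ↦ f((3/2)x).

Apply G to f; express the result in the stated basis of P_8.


exp(τθ) x^k = e^(kτ) x^k; with e^τ = 3/2 this sends x^k to (3/2)^k x^k
x ↦ 3/2 x
x^7 ↦ 2187/128 x^7
x^8 ↦ 6561/256 x^8
applying this coordinatewise to f: exp(τθ) f = -(6561/128)x^8 - (2187/64)x^7 + (5/2)x

g(x) = -(6561/128)x^8 - (2187/64)x^7 + (5/2)x


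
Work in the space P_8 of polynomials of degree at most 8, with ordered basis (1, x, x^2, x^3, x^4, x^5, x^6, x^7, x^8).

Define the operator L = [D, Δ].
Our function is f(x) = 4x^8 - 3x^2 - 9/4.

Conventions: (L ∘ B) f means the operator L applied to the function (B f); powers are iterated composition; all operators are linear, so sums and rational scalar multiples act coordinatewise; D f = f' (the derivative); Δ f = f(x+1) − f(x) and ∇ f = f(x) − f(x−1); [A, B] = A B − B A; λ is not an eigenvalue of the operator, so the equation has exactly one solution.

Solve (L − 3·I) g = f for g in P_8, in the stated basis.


the result is g(x) = -(4/3)x^8 + x^2 + 3/4

write g with unknown coordinates in the stated basis and equate coefficients in (L − 3·I) g = f
solving from the highest basis element down gives g = -(4/3)x^8 + x^2 + 3/4
check: L g = 0
so L g − 3·g = 4x^8 - 3x^2 - 9/4 = f ✓


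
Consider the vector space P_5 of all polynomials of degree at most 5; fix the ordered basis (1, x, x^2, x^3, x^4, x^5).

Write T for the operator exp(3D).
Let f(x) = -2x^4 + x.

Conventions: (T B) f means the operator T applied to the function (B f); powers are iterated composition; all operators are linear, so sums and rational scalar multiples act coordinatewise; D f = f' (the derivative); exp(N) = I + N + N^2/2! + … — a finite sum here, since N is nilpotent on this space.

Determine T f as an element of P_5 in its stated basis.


g(x) = -2x^4 - 24x^3 - 108x^2 - 215x - 159

order-1 term: -24x^3 + 3
order-2 term: -108x^2
order-3 term: -216x
order-4 term: -162
the series for exp(3D) f terminates at order 4
exp(3D) f = -2x^4 - 24x^3 - 108x^2 - 215x - 159


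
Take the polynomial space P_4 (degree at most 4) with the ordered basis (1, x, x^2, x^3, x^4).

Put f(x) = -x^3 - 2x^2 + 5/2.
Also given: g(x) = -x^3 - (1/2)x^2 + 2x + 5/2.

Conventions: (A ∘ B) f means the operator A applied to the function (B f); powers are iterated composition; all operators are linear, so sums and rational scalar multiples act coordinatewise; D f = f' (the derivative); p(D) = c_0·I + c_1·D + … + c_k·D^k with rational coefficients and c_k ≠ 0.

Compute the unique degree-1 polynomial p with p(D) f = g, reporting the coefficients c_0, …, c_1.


p(D) = I − (1/2)·D, i.e. c_0 = 1, c_1 = -1/2

D^0 f = -x^3 - 2x^2 + 5/2
D^1 f = -3x^2 - 4x
matching coefficients of g against c_0 f + c_1 Df + … from the top degree down determines the c_i
solution: c_0 = 1, c_1 = -1/2


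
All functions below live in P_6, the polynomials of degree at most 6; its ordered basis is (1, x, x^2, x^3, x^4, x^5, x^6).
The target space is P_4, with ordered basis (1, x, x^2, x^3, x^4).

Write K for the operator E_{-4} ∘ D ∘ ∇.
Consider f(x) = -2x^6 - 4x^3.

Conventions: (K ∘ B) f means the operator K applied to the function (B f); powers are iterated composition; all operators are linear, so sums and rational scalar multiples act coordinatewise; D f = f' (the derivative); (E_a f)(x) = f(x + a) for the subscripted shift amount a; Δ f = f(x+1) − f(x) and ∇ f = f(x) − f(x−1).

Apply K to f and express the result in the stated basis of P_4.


∇ f = -12x^5 + 30x^4 - 40x^3 + 18x^2 - 2
D ∇ f = -60x^4 + 120x^3 - 120x^2 + 36x
E_{-4} D ∇ f = -60x^4 + 1080x^3 - 7320x^2 + 22116x - 25104

the image equals g(x) = -60x^4 + 1080x^3 - 7320x^2 + 22116x - 25104


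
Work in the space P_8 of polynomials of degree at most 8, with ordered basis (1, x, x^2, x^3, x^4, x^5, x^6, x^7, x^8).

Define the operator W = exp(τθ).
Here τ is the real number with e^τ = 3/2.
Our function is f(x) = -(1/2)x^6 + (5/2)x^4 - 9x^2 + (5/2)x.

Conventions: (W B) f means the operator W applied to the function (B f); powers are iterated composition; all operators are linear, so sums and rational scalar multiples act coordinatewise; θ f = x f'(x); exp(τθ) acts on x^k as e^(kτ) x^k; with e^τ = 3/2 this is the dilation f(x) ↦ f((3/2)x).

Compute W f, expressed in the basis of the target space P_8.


the result is g(x) = -(729/128)x^6 + (405/32)x^4 - (81/4)x^2 + (15/4)x

exp(τθ) x^k = e^(kτ) x^k; with e^τ = 3/2 this sends x^k to (3/2)^k x^k
x ↦ 3/2 x
x^2 ↦ 9/4 x^2
x^4 ↦ 81/16 x^4
x^6 ↦ 729/64 x^6
applying this coordinatewise to f: exp(τθ) f = -(729/128)x^6 + (405/32)x^4 - (81/4)x^2 + (15/4)x


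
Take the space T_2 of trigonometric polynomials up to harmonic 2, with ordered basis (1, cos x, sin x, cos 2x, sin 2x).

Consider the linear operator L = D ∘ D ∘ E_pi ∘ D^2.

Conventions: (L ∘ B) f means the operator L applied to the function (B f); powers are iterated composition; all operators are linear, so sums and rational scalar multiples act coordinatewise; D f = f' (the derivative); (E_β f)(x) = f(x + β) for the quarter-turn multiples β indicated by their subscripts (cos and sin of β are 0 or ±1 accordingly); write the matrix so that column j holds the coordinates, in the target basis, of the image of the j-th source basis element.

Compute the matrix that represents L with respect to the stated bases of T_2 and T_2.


image of 1: 0
image of cos x: -cos x
image of sin x: -sin x
image of cos 2x: 16cos 2x
image of sin 2x: 16sin 2x
each image's coordinates form column j of the matrix

the matrix is [[0, 0, 0, 0, 0]; [0, -1, 0, 0, 0]; [0, 0, -1, 0, 0]; [0, 0, 0, 16, 0]; [0, 0, 0, 0, 16]] (rows listed top to bottom)


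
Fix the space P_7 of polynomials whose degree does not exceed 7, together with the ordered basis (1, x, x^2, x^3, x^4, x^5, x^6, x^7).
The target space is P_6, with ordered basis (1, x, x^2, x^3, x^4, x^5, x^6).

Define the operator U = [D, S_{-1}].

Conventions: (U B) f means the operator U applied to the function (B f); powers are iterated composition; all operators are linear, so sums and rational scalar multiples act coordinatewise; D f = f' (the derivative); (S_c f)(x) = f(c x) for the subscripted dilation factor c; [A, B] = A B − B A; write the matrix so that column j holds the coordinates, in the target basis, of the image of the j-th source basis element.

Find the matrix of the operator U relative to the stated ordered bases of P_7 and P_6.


the matrix is [[0, -2, 0, 0, 0, 0, 0, 0]; [0, 0, 4, 0, 0, 0, 0, 0]; [0, 0, 0, -6, 0, 0, 0, 0]; [0, 0, 0, 0, 8, 0, 0, 0]; [0, 0, 0, 0, 0, -10, 0, 0]; [0, 0, 0, 0, 0, 0, 12, 0]; [0, 0, 0, 0, 0, 0, 0, -14]] (rows listed top to bottom)

image of 1: 0
image of x: -2
image of x^2: 4x
image of x^3: -6x^2
image of x^4: 8x^3
image of x^5: -10x^4
image of x^6: 12x^5
image of x^7: -14x^6
each image's coordinates form column j of the matrix


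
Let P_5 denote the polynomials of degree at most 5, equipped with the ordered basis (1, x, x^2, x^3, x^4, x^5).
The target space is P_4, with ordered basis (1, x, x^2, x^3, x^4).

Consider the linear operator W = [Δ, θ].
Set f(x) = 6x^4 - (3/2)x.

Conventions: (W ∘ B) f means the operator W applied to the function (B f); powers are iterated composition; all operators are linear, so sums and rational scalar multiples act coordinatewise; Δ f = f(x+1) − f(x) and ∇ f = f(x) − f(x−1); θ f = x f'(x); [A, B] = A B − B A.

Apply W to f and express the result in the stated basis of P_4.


θ f = 24x^4 - (3/2)x
Δ θ f = 96x^3 + 144x^2 + 96x + 45/2
Δ f = 24x^3 + 36x^2 + 24x + 9/2
θ Δ f = 72x^3 + 72x^2 + 24x
[Δ, θ] f = 24x^3 + 72x^2 + 72x + 45/2

the result is g(x) = 24x^3 + 72x^2 + 72x + 45/2


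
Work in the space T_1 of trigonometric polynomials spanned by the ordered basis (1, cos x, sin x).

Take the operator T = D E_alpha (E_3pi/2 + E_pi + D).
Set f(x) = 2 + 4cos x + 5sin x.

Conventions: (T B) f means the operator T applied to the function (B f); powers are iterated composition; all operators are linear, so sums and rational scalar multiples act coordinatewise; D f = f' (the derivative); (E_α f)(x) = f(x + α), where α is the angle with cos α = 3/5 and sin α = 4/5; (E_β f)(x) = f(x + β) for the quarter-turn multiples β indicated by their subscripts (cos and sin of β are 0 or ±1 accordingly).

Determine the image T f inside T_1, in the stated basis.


E_3pi/2 f = 2 - 5cos x + 4sin x
E_pi f = 2 - 4cos x - 5sin x
D f = 5cos x - 4sin x
(E_3pi/2 + E_pi + D) f = 4 - 4cos x - 5sin x
E_alpha (E_3pi/2 + E_pi + D) f = 4 - (32/5)cos x + (1/5)sin x
D E_alpha (E_3pi/2 + E_pi + D) f = (1/5)cos x + (32/5)sin x

the result is g(x) = (1/5)cos x + (32/5)sin x


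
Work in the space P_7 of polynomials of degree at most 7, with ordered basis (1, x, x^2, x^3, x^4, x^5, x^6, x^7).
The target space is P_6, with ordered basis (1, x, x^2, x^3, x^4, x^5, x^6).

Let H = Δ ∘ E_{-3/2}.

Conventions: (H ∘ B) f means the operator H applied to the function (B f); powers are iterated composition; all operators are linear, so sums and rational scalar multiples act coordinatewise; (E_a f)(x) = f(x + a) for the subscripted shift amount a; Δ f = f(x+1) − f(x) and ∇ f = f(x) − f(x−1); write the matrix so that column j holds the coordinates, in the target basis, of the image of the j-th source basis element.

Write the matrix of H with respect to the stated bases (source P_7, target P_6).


image of 1: 0
image of x: 1
image of x^2: 2x - 2
image of x^3: 3x^2 - 6x + 13/4
image of x^4: 4x^3 - 12x^2 + 13x - 5
image of x^5: 5x^4 - 20x^3 + (65/2)x^2 - 25x + 121/16
image of x^6: 6x^5 - 30x^4 + 65x^3 - 75x^2 + (363/8)x - 91/8
image of x^7: 7x^6 - 42x^5 + (455/4)x^4 - 175x^3 + (2541/16)x^2 - (637/8)x + 1093/64
each image's coordinates form column j of the matrix

the matrix is [[0, 1, -2, 13/4, -5, 121/16, -91/8, 1093/64]; [0, 0, 2, -6, 13, -25, 363/8, -637/8]; [0, 0, 0, 3, -12, 65/2, -75, 2541/16]; [0, 0, 0, 0, 4, -20, 65, -175]; [0, 0, 0, 0, 0, 5, -30, 455/4]; [0, 0, 0, 0, 0, 0, 6, -42]; [0, 0, 0, 0, 0, 0, 0, 7]] (rows listed top to bottom)


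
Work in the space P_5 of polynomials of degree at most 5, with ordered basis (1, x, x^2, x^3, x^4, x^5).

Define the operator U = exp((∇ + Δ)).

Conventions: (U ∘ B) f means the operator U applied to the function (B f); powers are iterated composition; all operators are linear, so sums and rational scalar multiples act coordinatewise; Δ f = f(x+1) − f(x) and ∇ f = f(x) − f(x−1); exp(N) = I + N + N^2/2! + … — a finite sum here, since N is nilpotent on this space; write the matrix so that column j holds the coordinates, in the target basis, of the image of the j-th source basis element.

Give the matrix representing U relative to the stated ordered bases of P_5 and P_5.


image of 1: 1
image of x: x + 2
image of x^2: x^2 + 4x + 4
image of x^3: x^3 + 6x^2 + 12x + 10
image of x^4: x^4 + 8x^3 + 24x^2 + 40x + 32
image of x^5: x^5 + 10x^4 + 40x^3 + 100x^2 + 160x + 114
each image's coordinates form column j of the matrix

the matrix is [[1, 2, 4, 10, 32, 114]; [0, 1, 4, 12, 40, 160]; [0, 0, 1, 6, 24, 100]; [0, 0, 0, 1, 8, 40]; [0, 0, 0, 0, 1, 10]; [0, 0, 0, 0, 0, 1]] (rows listed top to bottom)


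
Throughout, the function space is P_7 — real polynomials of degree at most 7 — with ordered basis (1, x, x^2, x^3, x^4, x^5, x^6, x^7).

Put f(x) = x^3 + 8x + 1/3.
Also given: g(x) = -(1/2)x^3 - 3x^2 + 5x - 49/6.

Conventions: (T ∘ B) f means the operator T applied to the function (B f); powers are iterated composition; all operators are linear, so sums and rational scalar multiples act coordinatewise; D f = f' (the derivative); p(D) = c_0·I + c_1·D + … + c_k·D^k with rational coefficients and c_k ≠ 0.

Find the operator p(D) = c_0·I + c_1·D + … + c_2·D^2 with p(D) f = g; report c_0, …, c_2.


D^0 f = x^3 + 8x + 1/3
D^1 f = 3x^2 + 8
D^2 f = 6x
matching coefficients of g against c_0 f + c_1 Df + … from the top degree down determines the c_i
solution: c_0 = -1/2, c_1 = -1, c_2 = 3/2

c_0 = -1/2, c_1 = -1, c_2 = 3/2


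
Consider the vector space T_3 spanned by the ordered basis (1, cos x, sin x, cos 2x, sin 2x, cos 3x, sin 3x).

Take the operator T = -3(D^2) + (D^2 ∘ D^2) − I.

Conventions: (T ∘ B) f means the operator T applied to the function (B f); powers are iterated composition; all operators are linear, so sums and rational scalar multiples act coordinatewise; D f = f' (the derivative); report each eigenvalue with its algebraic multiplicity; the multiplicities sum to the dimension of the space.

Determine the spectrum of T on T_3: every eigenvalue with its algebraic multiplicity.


λ = -1 (multiplicity 1), λ = 3 (multiplicity 2), λ = 27 (multiplicity 2), λ = 107 (multiplicity 2)

image of 1: -1
image of cos x: 3cos x
image of sin x: 3sin x
image of cos 2x: 27cos 2x
image of sin 2x: 27sin 2x
image of cos 3x: 107cos 3x
image of sin 3x: 107sin 3x
the matrix is diagonal; its diagonal is (-1, 3, 3, 27, 27, 107, 107)
for a triangular matrix the eigenvalues are the diagonal entries, with algebraic multiplicity their repetition count


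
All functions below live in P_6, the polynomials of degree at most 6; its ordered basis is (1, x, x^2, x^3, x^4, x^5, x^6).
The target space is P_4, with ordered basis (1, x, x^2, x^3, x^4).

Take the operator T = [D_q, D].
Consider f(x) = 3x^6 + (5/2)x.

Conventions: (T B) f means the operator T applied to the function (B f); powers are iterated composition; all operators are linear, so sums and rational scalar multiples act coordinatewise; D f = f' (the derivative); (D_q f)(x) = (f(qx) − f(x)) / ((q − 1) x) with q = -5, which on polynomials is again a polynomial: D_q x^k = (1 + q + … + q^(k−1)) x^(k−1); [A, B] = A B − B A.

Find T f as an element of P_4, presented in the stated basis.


D f = 18x^5 + 5/2
D_q D f = 9378x^4
D_q f = -7812x^5 + 5/2
D D_q f = -39060x^4
[D_q, D] f = 48438x^4

the image equals g(x) = 48438x^4


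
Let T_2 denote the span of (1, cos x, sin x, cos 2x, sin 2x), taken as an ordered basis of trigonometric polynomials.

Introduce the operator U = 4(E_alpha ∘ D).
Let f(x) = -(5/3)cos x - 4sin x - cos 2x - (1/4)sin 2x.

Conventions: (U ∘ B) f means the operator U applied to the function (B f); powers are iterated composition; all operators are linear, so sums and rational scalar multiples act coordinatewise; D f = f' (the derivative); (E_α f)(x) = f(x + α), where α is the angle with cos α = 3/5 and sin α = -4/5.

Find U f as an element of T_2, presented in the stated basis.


D f = -4cos x + (5/3)sin x - (1/2)cos 2x + 2sin 2x
E_alpha D f = -(56/15)cos x - (11/5)sin x - (89/50)cos 2x - (26/25)sin 2x
(4(E_alpha ∘ D)) f = -(224/15)cos x - (44/5)sin x - (178/25)cos 2x - (104/25)sin 2x

the image equals g(x) = -(224/15)cos x - (44/5)sin x - (178/25)cos 2x - (104/25)sin 2x


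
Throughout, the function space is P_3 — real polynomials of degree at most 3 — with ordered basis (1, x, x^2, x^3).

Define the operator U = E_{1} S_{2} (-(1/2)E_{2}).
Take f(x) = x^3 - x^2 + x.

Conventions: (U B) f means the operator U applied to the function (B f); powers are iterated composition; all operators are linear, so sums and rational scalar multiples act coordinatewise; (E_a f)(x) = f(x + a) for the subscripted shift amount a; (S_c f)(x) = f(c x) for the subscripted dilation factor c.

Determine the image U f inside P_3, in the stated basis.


the result is g(x) = -4x^3 - 22x^2 - 41x - 26

E_{2} f = x^3 + 5x^2 + 9x + 6
(-(1/2)E_{2}) f = -(1/2)x^3 - (5/2)x^2 - (9/2)x - 3
S_{2} (-(1/2)E_{2}) f = -4x^3 - 10x^2 - 9x - 3
E_{1} S_{2} (-(1/2)E_{2}) f = -4x^3 - 22x^2 - 41x - 26


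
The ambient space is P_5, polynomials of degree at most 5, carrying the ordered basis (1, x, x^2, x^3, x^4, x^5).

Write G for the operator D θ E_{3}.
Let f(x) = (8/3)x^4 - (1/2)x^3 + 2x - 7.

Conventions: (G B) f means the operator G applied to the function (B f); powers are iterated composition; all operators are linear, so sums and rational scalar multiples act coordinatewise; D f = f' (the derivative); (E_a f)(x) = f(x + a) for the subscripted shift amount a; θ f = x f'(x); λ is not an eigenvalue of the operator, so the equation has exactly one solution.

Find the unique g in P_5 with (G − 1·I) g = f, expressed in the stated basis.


write g with unknown coordinates in the stated basis and equate coefficients in (G − 1·I) g = f
solving from the highest basis element down gives g = -(8/3)x^4 - (253/6)x^3 - (1335/2)x^2 - 4766x - 20381/2
check: G g = -(128/3)x^3 - (1335/2)x^2 - 4764x - 20395/2
so G g − 1·g = (8/3)x^4 - (1/2)x^3 + 2x - 7 = f ✓

g(x) = -(8/3)x^4 - (253/6)x^3 - (1335/2)x^2 - 4766x - 20381/2


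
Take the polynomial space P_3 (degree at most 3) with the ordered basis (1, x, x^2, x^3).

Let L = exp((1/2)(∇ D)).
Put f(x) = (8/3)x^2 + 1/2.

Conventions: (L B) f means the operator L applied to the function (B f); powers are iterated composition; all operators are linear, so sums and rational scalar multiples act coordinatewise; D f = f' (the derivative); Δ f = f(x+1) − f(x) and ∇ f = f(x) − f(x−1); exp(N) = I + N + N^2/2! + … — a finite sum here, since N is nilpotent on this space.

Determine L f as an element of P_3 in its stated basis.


order-1 term: 8/3
the series for exp((1/2)(∇ D)) f terminates at order 1
exp((1/2)(∇ D)) f = (8/3)x^2 + 19/6

the result is g(x) = (8/3)x^2 + 19/6


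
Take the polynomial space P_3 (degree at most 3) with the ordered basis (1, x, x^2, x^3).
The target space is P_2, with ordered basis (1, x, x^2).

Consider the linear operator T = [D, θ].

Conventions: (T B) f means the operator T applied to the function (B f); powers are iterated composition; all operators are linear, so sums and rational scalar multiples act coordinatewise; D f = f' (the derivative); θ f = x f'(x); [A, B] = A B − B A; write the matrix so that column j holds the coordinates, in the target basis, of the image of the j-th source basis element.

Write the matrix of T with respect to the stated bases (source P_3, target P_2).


the matrix is [[0, 1, 0, 0]; [0, 0, 2, 0]; [0, 0, 0, 3]] (rows listed top to bottom)

image of 1: 0
image of x: 1
image of x^2: 2x
image of x^3: 3x^2
each image's coordinates form column j of the matrix


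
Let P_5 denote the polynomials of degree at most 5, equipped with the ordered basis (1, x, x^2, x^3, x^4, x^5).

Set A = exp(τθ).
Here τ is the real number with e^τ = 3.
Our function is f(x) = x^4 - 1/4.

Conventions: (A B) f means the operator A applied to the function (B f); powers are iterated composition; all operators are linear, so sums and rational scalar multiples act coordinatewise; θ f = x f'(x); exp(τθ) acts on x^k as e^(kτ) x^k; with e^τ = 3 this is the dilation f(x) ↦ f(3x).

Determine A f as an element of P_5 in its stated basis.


exp(τθ) x^k = e^(kτ) x^k; with e^τ = 3 this sends x^k to 3^k x^k
x^4 ↦ 81 x^4
applying this coordinatewise to f: exp(τθ) f = 81x^4 - 1/4

the image equals g(x) = 81x^4 - 1/4


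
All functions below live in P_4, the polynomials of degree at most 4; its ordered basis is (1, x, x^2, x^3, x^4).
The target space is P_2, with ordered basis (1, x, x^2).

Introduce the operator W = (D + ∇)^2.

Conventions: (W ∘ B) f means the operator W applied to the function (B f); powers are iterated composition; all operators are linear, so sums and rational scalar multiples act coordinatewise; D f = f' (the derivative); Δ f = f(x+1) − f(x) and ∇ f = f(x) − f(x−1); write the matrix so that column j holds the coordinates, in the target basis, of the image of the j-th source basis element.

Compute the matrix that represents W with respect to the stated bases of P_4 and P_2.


image of 1: 0
image of x: 0
image of x^2: 8
image of x^3: 24x - 12
image of x^4: 48x^2 - 48x + 22
each image's coordinates form column j of the matrix

the matrix is [[0, 0, 8, -12, 22]; [0, 0, 0, 24, -48]; [0, 0, 0, 0, 48]] (rows listed top to bottom)


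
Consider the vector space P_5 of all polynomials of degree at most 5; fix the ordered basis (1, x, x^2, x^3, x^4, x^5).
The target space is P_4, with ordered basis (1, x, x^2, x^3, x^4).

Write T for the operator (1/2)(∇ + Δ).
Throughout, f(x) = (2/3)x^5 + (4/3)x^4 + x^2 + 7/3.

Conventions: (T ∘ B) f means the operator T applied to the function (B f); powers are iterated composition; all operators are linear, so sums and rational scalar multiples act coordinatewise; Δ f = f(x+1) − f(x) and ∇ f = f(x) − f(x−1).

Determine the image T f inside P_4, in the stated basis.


the result is g(x) = (10/3)x^4 + (16/3)x^3 + (20/3)x^2 + (22/3)x + 2/3

∇ f = (10/3)x^4 - (4/3)x^3 - (4/3)x^2 + 4x - 5/3
Δ f = (10/3)x^4 + 12x^3 + (44/3)x^2 + (32/3)x + 3
(∇ + Δ) f = (20/3)x^4 + (32/3)x^3 + (40/3)x^2 + (44/3)x + 4/3
((1/2)(∇ + Δ)) f = (10/3)x^4 + (16/3)x^3 + (20/3)x^2 + (22/3)x + 2/3


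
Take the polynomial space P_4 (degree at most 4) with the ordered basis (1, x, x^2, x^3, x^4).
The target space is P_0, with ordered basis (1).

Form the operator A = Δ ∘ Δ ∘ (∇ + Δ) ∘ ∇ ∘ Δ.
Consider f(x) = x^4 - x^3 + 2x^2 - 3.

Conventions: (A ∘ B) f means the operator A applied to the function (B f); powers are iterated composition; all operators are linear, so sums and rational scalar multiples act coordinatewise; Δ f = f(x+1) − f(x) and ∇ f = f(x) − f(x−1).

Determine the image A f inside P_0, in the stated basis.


g(x) = 0

Δ f = 4x^3 + 3x^2 + 5x + 2
∇ Δ f = 12x^2 - 6x + 6
∇ (∇ ∘ Δ) f = 24x - 18
Δ (∇ ∘ Δ) f = 24x + 6
(∇ + Δ) (∇ ∘ Δ) f = 48x - 12
Δ (∇ + Δ) (∇ ∘ Δ) f = 48
Δ Δ (∇ + Δ) (∇ ∘ Δ) f = 0


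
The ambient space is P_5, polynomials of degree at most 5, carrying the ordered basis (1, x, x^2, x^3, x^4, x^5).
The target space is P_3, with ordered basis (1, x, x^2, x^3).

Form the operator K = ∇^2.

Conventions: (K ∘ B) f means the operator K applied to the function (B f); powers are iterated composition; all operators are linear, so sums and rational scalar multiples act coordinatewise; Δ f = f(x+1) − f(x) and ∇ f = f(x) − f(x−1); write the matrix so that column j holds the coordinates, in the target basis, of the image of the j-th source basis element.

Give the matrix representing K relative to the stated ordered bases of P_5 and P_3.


the matrix is [[0, 0, 2, -6, 14, -30]; [0, 0, 0, 6, -24, 70]; [0, 0, 0, 0, 12, -60]; [0, 0, 0, 0, 0, 20]] (rows listed top to bottom)

image of 1: 0
image of x: 0
image of x^2: 2
image of x^3: 6x - 6
image of x^4: 12x^2 - 24x + 14
image of x^5: 20x^3 - 60x^2 + 70x - 30
each image's coordinates form column j of the matrix


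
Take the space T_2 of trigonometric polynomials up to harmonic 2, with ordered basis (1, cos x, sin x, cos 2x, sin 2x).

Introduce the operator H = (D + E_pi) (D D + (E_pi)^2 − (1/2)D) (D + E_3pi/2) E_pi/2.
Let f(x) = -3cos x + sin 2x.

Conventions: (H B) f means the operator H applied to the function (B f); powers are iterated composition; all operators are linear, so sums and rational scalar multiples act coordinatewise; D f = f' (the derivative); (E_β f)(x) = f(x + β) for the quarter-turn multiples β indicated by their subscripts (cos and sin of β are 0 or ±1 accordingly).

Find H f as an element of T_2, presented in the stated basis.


E_pi/2 f = 3sin x - sin 2x
D E_pi/2 f = 3cos x - 2cos 2x
E_3pi/2 E_pi/2 f = -3cos x + sin 2x
(D + E_3pi/2) E_pi/2 f = -2cos 2x + sin 2x
D ((D + E_3pi/2) E_pi/2) f = 2cos 2x + 4sin 2x
D D ((D + E_3pi/2) E_pi/2) f = 8cos 2x - 4sin 2x
E_pi ((D + E_3pi/2) E_pi/2) f = -2cos 2x + sin 2x
E_pi E_pi ((D + E_3pi/2) E_pi/2) f = -2cos 2x + sin 2x
D ((D + E_3pi/2) E_pi/2) f = 2cos 2x + 4sin 2x
(-(1/2)D) ((D + E_3pi/2) E_pi/2) f = -cos 2x - 2sin 2x
(D D + (E_pi)^2 − (1/2)D) ((D + E_3pi/2) E_pi/2) f = 5cos 2x - 5sin 2x
D (D D + (E_pi)^2 − (1/2)D) ((D + E_3pi/2) E_pi/2) f = -10cos 2x - 10sin 2x
E_pi (D D + (E_pi)^2 − (1/2)D) ((D + E_3pi/2) E_pi/2) f = 5cos 2x - 5sin 2x
(D + E_pi) (D D + (E_pi)^2 − (1/2)D) ((D + E_3pi/2) E_pi/2) f = -5cos 2x - 15sin 2x

the result is g(x) = -5cos 2x - 15sin 2x


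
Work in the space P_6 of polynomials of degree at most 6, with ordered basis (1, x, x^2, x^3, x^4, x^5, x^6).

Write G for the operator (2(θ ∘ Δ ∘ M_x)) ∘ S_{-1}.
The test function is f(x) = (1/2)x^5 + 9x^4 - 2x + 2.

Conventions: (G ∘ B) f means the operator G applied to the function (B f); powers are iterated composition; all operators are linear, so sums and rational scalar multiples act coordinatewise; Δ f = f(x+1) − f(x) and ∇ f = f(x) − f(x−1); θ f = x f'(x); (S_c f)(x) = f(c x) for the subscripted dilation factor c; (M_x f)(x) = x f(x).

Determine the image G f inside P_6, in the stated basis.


g(x) = -30x^5 + 300x^4 + 480x^3 + 330x^2 + 92x

S_{-1} f = -(1/2)x^5 + 9x^4 + 2x + 2
M_x S_{-1} f = -(1/2)x^6 + 9x^5 + 2x^2 + 2x
Δ M_x S_{-1} f = -3x^5 + (75/2)x^4 + 80x^3 + (165/2)x^2 + 46x + 25/2
θ Δ M_x S_{-1} f = -15x^5 + 150x^4 + 240x^3 + 165x^2 + 46x
(2(θ ∘ Δ ∘ M_x)) S_{-1} f = -30x^5 + 300x^4 + 480x^3 + 330x^2 + 92x


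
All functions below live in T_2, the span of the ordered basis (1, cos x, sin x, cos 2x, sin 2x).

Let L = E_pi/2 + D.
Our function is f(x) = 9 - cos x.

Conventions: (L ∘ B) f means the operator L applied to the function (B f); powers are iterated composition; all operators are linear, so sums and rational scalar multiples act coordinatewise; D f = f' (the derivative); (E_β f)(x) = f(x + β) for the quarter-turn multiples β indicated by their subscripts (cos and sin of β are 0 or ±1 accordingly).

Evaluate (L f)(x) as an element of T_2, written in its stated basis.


the result is g(x) = 9 + 2sin x

E_pi/2 f = 9 + sin x
D f = sin x
(E_pi/2 + D) f = 9 + 2sin x


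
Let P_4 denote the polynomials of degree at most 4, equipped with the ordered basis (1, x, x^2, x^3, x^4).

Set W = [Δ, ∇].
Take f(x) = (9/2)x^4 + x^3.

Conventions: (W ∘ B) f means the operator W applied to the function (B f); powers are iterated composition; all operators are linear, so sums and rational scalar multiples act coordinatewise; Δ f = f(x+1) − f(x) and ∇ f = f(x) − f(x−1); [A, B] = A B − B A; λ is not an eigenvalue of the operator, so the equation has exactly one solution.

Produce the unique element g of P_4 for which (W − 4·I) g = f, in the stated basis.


write g with unknown coordinates in the stated basis and equate coefficients in (W − 4·I) g = f
solving from the highest basis element down gives g = -(9/8)x^4 - (1/4)x^3
check: W g = 0
so W g − 4·g = (9/2)x^4 + x^3 = f ✓

the result is g(x) = -(9/8)x^4 - (1/4)x^3


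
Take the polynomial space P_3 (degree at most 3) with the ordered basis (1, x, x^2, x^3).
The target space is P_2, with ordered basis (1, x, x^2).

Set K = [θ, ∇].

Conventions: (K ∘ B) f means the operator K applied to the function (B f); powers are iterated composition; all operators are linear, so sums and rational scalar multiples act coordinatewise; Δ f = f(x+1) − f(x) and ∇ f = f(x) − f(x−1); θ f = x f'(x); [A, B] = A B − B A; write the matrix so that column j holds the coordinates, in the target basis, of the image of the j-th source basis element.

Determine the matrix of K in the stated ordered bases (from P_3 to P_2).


the matrix is [[0, -1, 2, -3]; [0, 0, -2, 6]; [0, 0, 0, -3]] (rows listed top to bottom)

image of 1: 0
image of x: -1
image of x^2: -2x + 2
image of x^3: -3x^2 + 6x - 3
each image's coordinates form column j of the matrix


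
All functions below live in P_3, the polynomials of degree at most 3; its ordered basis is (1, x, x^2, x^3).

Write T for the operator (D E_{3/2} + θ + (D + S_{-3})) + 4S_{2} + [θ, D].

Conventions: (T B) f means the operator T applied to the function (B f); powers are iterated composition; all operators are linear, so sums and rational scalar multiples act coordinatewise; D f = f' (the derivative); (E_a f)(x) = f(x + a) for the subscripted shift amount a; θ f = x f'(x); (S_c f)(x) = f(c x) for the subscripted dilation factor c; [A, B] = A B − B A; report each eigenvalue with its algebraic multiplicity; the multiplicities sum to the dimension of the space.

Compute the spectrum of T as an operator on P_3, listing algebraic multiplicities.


λ = 5 (multiplicity 1), λ = 6 (multiplicity 1), λ = 8 (multiplicity 1), λ = 27 (multiplicity 1)

image of 1: 5
image of x: 6x + 1
image of x^2: 27x^2 + 2x + 3
image of x^3: 8x^3 + 3x^2 + 9x + 27/4
the matrix is upper triangular; its diagonal is (5, 6, 27, 8)
for a triangular matrix the eigenvalues are the diagonal entries, with algebraic multiplicity their repetition count


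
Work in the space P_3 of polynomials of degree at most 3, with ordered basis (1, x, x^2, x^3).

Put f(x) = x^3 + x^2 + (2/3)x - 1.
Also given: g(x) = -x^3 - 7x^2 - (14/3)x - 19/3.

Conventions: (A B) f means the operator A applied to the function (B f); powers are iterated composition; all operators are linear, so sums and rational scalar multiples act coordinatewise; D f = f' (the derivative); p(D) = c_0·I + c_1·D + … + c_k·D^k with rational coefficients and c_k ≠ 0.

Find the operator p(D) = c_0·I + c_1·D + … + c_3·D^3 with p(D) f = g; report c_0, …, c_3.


p(D) = -I − 2·D − D^3, i.e. c_0 = -1, c_1 = -2, c_2 = 0, c_3 = -1

D^0 f = x^3 + x^2 + (2/3)x - 1
D^1 f = 3x^2 + 2x + 2/3
D^2 f = 6x + 2
D^3 f = 6
matching coefficients of g against c_0 f + c_1 Df + … from the top degree down determines the c_i
solution: c_0 = -1, c_1 = -2, c_2 = 0, c_3 = -1
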